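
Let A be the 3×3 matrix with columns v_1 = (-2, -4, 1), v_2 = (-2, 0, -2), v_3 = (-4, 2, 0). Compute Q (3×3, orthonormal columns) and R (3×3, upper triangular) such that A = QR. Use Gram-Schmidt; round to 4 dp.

Q = [[-0.4364, -0.6475, -0.6247], [-0.8729, 0.1363, 0.4685], [0.2182, -0.7498, 0.6247]], R = [[4.5826, 0.4364, 0.0000], [0.0000, 2.7946, 2.8627], [0.0000, 0.0000, 3.4358]]

v_1 = (-2, -4, 1); ‖v_1‖ = 4.5826, so e_1 = (-0.4364, -0.8729, 0.2182).
e_1·v_2 = (-0.4364)·(-2) + (-0.8729)·0 + 0.2182·(-2) = 0.4364.
u_2 = v_2 − 0.4364·e_1 = (-1.8095, 0.3810, -2.0952).
‖u_2‖ = 2.7946, so e_2 = (-0.6475, 0.1363, -0.7498).
e_1·v_3 = (-0.4364)·(-4) + (-0.8729)·2 + 0.2182·0 = 0.0000; e_2·v_3 = (-0.6475)·(-4) + 0.1363·2 + (-0.7498)·0 = 2.8627.
u_3 = v_3 + 0.0000·e_1 − 2.8627·e_2 = (-2.1463, 1.6098, 2.1463).
‖u_3‖ = 3.4358, so e_3 = (-0.6247, 0.4685, 0.6247).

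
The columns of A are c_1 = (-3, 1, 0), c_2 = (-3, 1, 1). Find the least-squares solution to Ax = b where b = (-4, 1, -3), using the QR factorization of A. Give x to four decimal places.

c_1 = (-3, 1, 0); ‖c_1‖ = 3.1623, so q_1 = (-0.9487, 0.3162, 0.0000).
q_1·c_2 = (-0.9487)·(-3) + 0.3162·1 + 0.0000·1 = 3.1623.
u_2 = c_2 − 3.1623·q_1 = (0.0000, 0.0000, 1.0000).
‖u_2‖ = 1.0000, so q_2 = (0.0000, 0.0000, 1.0000).
Qᵀb = (4.1110, -3.0000).
Back-substitute: x_2 = -3.0000/1.0000 = -3.0000.
x_1 = (4.1110 − 3.1623·(-3.0000))/3.1623 = 4.3000.

x = (4.3000, -3.0000)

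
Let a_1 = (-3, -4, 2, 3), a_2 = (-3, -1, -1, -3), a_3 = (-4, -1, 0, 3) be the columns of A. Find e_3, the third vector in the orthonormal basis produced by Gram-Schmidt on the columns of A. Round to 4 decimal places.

a_1 = (-3, -4, 2, 3); ‖a_1‖ = 6.1644, so e_1 = (-0.4867, -0.6489, 0.3244, 0.4867).
e_1·a_2 = (-0.4867)·(-3) + (-0.6489)·(-1) + 0.3244·(-1) + 0.4867·(-3) = 0.3244.
u_2 = a_2 − 0.3244·e_1 = (-2.8421, -0.7895, -1.1053, -3.1579).
‖u_2‖ = 4.4604, so e_2 = (-0.6372, -0.1770, -0.2478, -0.7080).
e_1·a_3 = (-0.4867)·(-4) + (-0.6489)·(-1) + 0.3244·0 + 0.4867·3 = 4.0555; e_2·a_3 = (-0.6372)·(-4) + (-0.1770)·(-1) + (-0.2478)·0 + (-0.7080)·3 = 0.6018.
u_3 = a_3 − 4.0555·e_1 − 0.6018·e_2 = (-1.6429, 1.7381, -1.1667, 1.4524).
‖u_3‖ = 3.0316, so e_3 = (-0.5419, 0.5733, -0.3848, 0.4791).

e_3 = (-0.5419, 0.5733, -0.3848, 0.4791)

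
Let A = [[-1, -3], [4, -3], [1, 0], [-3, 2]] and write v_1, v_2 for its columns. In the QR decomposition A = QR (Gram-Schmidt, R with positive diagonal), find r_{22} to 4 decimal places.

q_1 = v_1/‖v_1‖ = (-1, 4, 1, -3)/5.1962 = (-0.1925, 0.7698, 0.1925, -0.5774).
r_{12} = q_1·v_2 = -2.8868.
u_2 = v_2 + 2.8868·q_1 = (-3.5556, -0.7778, 0.5556, 0.3333).
r_{22} = ‖u_2‖ = 3.6968.

r_{22} = 3.6968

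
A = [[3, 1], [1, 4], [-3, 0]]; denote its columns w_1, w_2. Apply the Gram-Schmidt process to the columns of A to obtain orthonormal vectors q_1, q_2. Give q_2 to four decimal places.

q_2 = (-0.0277, 0.9563, 0.2910)

q_1 = w_1/‖w_1‖ = (3, 1, -3)/4.3589 = (0.6882, 0.2294, -0.6882).
r_{12} = q_1·w_2 = 1.6059.
u_2 = w_2 − 1.6059·q_1 = (-0.1053, 3.6316, 1.1053).
‖u_2‖ = 3.7975, so q_2 = (-0.0277, 0.9563, 0.2910).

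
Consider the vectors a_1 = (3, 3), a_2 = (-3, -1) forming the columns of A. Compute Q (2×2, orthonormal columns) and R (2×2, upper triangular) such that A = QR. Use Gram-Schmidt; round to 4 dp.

Q = [[0.7071, -0.7071], [0.7071, 0.7071]], R = [[4.2426, -2.8284], [0.0000, 1.4142]]

a_1 = (3, 3); ‖a_1‖ = 4.2426, so q_1 = (0.7071, 0.7071).
q_1·a_2 = 0.7071·(-3) + 0.7071·(-1) = -2.8284.
u_2 = a_2 + 2.8284·q_1 = (-1.0000, 1.0000).
‖u_2‖ = 1.4142, so q_2 = (-0.7071, 0.7071).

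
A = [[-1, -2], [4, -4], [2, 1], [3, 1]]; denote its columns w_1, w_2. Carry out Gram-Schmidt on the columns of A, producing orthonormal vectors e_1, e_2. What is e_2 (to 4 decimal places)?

e_2 = (-0.5235, -0.6374, 0.3642, 0.4325)

e_1 = w_1/‖w_1‖ = (-1, 4, 2, 3)/5.4772 = (-0.1826, 0.7303, 0.3651, 0.5477).
r_{12} = e_1·w_2 = -1.6432.
u_2 = w_2 + 1.6432·e_1 = (-2.3000, -2.8000, 1.6000, 1.9000).
‖u_2‖ = 4.3932, so e_2 = (-0.5235, -0.6374, 0.3642, 0.4325).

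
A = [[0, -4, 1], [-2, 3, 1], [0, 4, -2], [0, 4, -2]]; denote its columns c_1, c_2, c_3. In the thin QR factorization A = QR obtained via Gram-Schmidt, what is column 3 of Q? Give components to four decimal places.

c_1 = (0, -2, 0, 0); ‖c_1‖ = 2.0000, so q_1 = (0.0000, -1.0000, 0.0000, 0.0000).
q_1·c_2 = 0.0000·(-4) + (-1.0000)·3 + 0.0000·4 + 0.0000·4 = -3.0000.
u_2 = c_2 + 3.0000·q_1 = (-4.0000, 0.0000, 4.0000, 4.0000).
‖u_2‖ = 6.9282, so q_2 = (-0.5774, 0.0000, 0.5774, 0.5774).
q_1·c_3 = 0.0000·1 + (-1.0000)·1 + 0.0000·(-2) + 0.0000·(-2) = -1.0000; q_2·c_3 = (-0.5774)·1 + 0.0000·1 + 0.5774·(-2) + 0.5774·(-2) = -2.8868.
u_3 = c_3 + 1.0000·q_1 + 2.8868·q_2 = (-0.6667, 0.0000, -0.3333, -0.3333).
‖u_3‖ = 0.8165, so q_3 = (-0.8165, 0.0000, -0.4082, -0.4082).

q_3 = (-0.8165, 0.0000, -0.4082, -0.4082)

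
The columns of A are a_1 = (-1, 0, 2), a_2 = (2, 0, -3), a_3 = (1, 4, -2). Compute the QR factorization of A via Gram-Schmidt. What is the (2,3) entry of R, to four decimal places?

a_1 = (-1, 0, 2); ‖a_1‖ = 2.2361, so e_1 = (-0.4472, 0.0000, 0.8944).
e_1·a_2 = (-0.4472)·2 + 0.0000·0 + 0.8944·(-3) = -3.5777.
u_2 = a_2 + 3.5777·e_1 = (0.4000, 0.0000, 0.2000).
‖u_2‖ = 0.4472, so e_2 = (0.8944, 0.0000, 0.4472).
r_{23} = e_2·a_3 = 0.0000.

r_{23} = 0.0000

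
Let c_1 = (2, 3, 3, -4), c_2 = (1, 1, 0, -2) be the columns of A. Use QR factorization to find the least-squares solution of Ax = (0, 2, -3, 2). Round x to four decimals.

c_1 = (2, 3, 3, -4); ‖c_1‖ = 6.1644, so q_1 = (0.3244, 0.4867, 0.4867, -0.6489).
q_1·c_2 = 0.3244·1 + 0.4867·1 + 0.4867·0 + (-0.6489)·(-2) = 2.1089.
u_2 = c_2 − 2.1089·q_1 = (0.3158, -0.0263, -1.0263, -0.6316).
‖u_2‖ = 1.2460, so q_2 = (0.2534, -0.0211, -0.8237, -0.5069).
Qᵀb = (-1.7844, 1.4150).
Back-substitute: x_2 = 1.4150/1.2460 = 1.1356.
x_1 = (-1.7844 − 2.1089·1.1356)/6.1644 = -0.6780.

x = (-0.6780, 1.1356)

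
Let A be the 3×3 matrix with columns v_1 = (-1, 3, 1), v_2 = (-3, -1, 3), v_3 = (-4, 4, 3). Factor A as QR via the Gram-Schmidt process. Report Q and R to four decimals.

Q = [[-0.3015, -0.6396, -0.7071], [0.9045, -0.4264, 0.0000], [0.3015, 0.6396, -0.7071]], R = [[3.3166, 0.9045, 5.7287], [0.0000, 4.2640, 2.7716], [0.0000, 0.0000, 0.7071]]

v_1 = (-1, 3, 1); ‖v_1‖ = 3.3166, so e_1 = (-0.3015, 0.9045, 0.3015).
e_1·v_2 = (-0.3015)·(-3) + 0.9045·(-1) + 0.3015·3 = 0.9045.
u_2 = v_2 − 0.9045·e_1 = (-2.7273, -1.8182, 2.7273).
‖u_2‖ = 4.2640, so e_2 = (-0.6396, -0.4264, 0.6396).
e_1·v_3 = (-0.3015)·(-4) + 0.9045·4 + 0.3015·3 = 5.7287; e_2·v_3 = (-0.6396)·(-4) + (-0.4264)·4 + 0.6396·3 = 2.7716.
u_3 = v_3 − 5.7287·e_1 − 2.7716·e_2 = (-0.5000, 0.0000, -0.5000).
‖u_3‖ = 0.7071, so e_3 = (-0.7071, 0.0000, -0.7071).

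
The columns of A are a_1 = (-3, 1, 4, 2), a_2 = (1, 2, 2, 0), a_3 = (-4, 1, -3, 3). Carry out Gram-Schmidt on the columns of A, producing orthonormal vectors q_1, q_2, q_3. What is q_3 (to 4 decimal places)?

q_3 = (-0.2363, 0.6752, -0.5570, 0.4220)

a_1 = (-3, 1, 4, 2); ‖a_1‖ = 5.4772, so q_1 = (-0.5477, 0.1826, 0.7303, 0.3651).
q_1·a_2 = (-0.5477)·1 + 0.1826·2 + 0.7303·2 + 0.3651·0 = 1.2780.
u_2 = a_2 − 1.2780·q_1 = (1.7000, 1.7667, 1.0667, -0.4667).
‖u_2‖ = 2.7142, so q_2 = (0.6263, 0.6509, 0.3930, -0.1719).
q_1·a_3 = (-0.5477)·(-4) + 0.1826·1 + 0.7303·(-3) + 0.3651·3 = 1.2780; q_2·a_3 = 0.6263·(-4) + 0.6509·1 + 0.3930·(-3) + (-0.1719)·3 = -3.5493.
u_3 = a_3 − 1.2780·q_1 + 3.5493·q_2 = (-1.0769, 3.0769, -2.5385, 1.9231).
‖u_3‖ = 4.5573, so q_3 = (-0.2363, 0.6752, -0.5570, 0.4220).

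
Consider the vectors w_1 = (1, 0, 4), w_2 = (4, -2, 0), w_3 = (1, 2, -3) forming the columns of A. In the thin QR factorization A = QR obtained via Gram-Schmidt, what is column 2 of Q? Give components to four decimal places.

q_2 = (0.8623, -0.4581, -0.2156)

w_1 = (1, 0, 4); ‖w_1‖ = 4.1231, so q_1 = (0.2425, 0.0000, 0.9701).
q_1·w_2 = 0.2425·4 + 0.0000·(-2) + 0.9701·0 = 0.9701.
u_2 = w_2 − 0.9701·q_1 = (3.7647, -2.0000, -0.9412).
‖u_2‖ = 4.3656, so q_2 = (0.8623, -0.4581, -0.2156).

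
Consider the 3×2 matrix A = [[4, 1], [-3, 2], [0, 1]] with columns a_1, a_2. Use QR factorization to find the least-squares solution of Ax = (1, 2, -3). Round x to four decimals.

x = (-0.0548, 0.3151)

a_1 = (4, -3, 0); ‖a_1‖ = 5.0000, so q_1 = (0.8000, -0.6000, 0.0000).
q_1·a_2 = 0.8000·1 + (-0.6000)·2 + 0.0000·1 = -0.4000.
u_2 = a_2 + 0.4000·q_1 = (1.3200, 1.7600, 1.0000).
‖u_2‖ = 2.4166, so q_2 = (0.5462, 0.7283, 0.4138).
Qᵀb = (-0.4000, 0.7614).
Back-substitute: x_2 = 0.7614/2.4166 = 0.3151.
x_1 = (-0.4000 + 0.4000·0.3151)/5.0000 = -0.0548.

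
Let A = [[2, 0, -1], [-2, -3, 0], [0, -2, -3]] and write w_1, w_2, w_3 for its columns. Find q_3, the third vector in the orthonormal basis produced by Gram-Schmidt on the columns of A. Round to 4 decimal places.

q_3 = (0.4851, 0.4851, -0.7276)

w_1 = (2, -2, 0); ‖w_1‖ = 2.8284, so q_1 = (0.7071, -0.7071, 0.0000).
q_1·w_2 = 0.7071·0 + (-0.7071)·(-3) + 0.0000·(-2) = 2.1213.
u_2 = w_2 − 2.1213·q_1 = (-1.5000, -1.5000, -2.0000).
‖u_2‖ = 2.9155, so q_2 = (-0.5145, -0.5145, -0.6860).
q_1·w_3 = 0.7071·(-1) + (-0.7071)·0 + 0.0000·(-3) = -0.7071; q_2·w_3 = (-0.5145)·(-1) + (-0.5145)·0 + (-0.6860)·(-3) = 2.5725.
u_3 = w_3 + 0.7071·q_1 − 2.5725·q_2 = (0.8235, 0.8235, -1.2353).
‖u_3‖ = 1.6977, so q_3 = (0.4851, 0.4851, -0.7276).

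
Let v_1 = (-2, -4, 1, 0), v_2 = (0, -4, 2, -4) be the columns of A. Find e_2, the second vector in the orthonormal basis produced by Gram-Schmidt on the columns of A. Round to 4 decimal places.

e_2 = (0.3780, -0.1260, 0.2520, -0.8819)

v_1 = (-2, -4, 1, 0); ‖v_1‖ = 4.5826, so e_1 = (-0.4364, -0.8729, 0.2182, 0.0000).
e_1·v_2 = (-0.4364)·0 + (-0.8729)·(-4) + 0.2182·2 + 0.0000·(-4) = 3.9279.
u_2 = v_2 − 3.9279·e_1 = (1.7143, -0.5714, 1.1429, -4.0000).
‖u_2‖ = 4.5356, so e_2 = (0.3780, -0.1260, 0.2520, -0.8819).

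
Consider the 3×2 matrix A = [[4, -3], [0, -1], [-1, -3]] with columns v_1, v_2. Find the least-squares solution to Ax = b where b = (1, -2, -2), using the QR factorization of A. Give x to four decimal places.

x = (0.6570, 0.5744)

v_1 = (4, 0, -1); ‖v_1‖ = 4.1231, so q_1 = (0.9701, 0.0000, -0.2425).
q_1·v_2 = 0.9701·(-3) + 0.0000·(-1) + (-0.2425)·(-3) = -2.1828.
u_2 = v_2 + 2.1828·q_1 = (-0.8824, -1.0000, -3.5294).
‖u_2‖ = 3.7730, so q_2 = (-0.2339, -0.2650, -0.9354).
Qᵀb = (1.4552, 2.1671).
Back-substitute: x_2 = 2.1671/3.7730 = 0.5744.
x_1 = (1.4552 + 2.1828·0.5744)/4.1231 = 0.6570.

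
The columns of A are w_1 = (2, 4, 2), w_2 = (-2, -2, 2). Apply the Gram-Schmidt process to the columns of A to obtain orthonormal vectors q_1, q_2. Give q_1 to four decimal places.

q_1 = (0.4082, 0.8165, 0.4082)

q_1 = w_1/‖w_1‖ = (2, 4, 2)/4.8990 = (0.4082, 0.8165, 0.4082).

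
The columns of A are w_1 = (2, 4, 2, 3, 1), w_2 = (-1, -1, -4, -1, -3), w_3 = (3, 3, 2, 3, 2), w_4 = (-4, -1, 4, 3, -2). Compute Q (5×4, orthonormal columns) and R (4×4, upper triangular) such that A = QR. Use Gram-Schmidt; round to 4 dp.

w_1 = (2, 4, 2, 3, 1); ‖w_1‖ = 5.8310, so q_1 = (0.3430, 0.6860, 0.3430, 0.5145, 0.1715).
q_1·w_2 = 0.3430·(-1) + 0.6860·(-1) + 0.3430·(-4) + 0.5145·(-1) + 0.1715·(-3) = -3.4300.
u_2 = w_2 + 3.4300·q_1 = (0.1765, 1.3529, -2.8235, 0.7647, -2.4118).
‖u_2‖ = 4.0293, so q_2 = (0.0438, 0.3358, -0.7007, 0.1898, -0.5986).
q_1·w_3 = 0.3430·3 + 0.6860·3 + 0.3430·2 + 0.5145·3 + 0.1715·2 = 5.6595; q_2·w_3 = 0.0438·3 + 0.3358·3 + (-0.7007)·2 + 0.1898·3 + (-0.5986)·2 = -0.8905.
u_3 = w_3 − 5.6595·q_1 + 0.8905·q_2 = (1.0978, -0.5833, -0.5652, 0.2572, 0.4964).
‖u_3‖ = 1.4756, so q_3 = (0.7440, -0.3953, -0.3830, 0.1743, 0.3364).
q_1·w_4 = 0.3430·(-4) + 0.6860·(-1) + 0.3430·4 + 0.5145·3 + 0.1715·(-2) = 0.5145; q_2·w_4 = 0.0438·(-4) + 0.3358·(-1) + (-0.7007)·4 + 0.1898·3 + (-0.5986)·(-2) = -1.5475; q_3·w_4 = 0.7440·(-4) + (-0.3953)·(-1) + (-0.3830)·4 + 0.1743·3 + 0.3364·(-2) = -4.2624.
u_4 = w_4 − 0.5145·q_1 + 1.5475·q_2 + 4.2624·q_3 = (-0.9376, -2.5183, 1.1065, 3.7720, -1.5807).
‖u_4‖ = 5.0172, so q_4 = (-0.1869, -0.5019, 0.2205, 0.7518, -0.3151).

Q = [[0.3430, 0.0438, 0.7440, -0.1869], [0.6860, 0.3358, -0.3953, -0.5019], [0.3430, -0.7007, -0.3830, 0.2205], [0.5145, 0.1898, 0.1743, 0.7518], [0.1715, -0.5986, 0.3364, -0.3151]], R = [[5.8310, -3.4300, 5.6595, 0.5145], [0.0000, 4.0293, -0.8905, -1.5475], [0.0000, 0.0000, 1.4756, -4.2624], [0.0000, 0.0000, 0.0000, 5.0172]]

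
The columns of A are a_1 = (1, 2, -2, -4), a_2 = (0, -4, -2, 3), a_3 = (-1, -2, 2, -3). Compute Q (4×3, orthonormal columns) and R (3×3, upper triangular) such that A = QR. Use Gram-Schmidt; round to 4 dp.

a_1 = (1, 2, -2, -4); ‖a_1‖ = 5.0000, so q_1 = (0.2000, 0.4000, -0.4000, -0.8000).
q_1·a_2 = 0.2000·0 + 0.4000·(-4) + (-0.4000)·(-2) + (-0.8000)·3 = -3.2000.
u_2 = a_2 + 3.2000·q_1 = (0.6400, -2.7200, -3.2800, 0.4400).
‖u_2‖ = 4.3313, so q_2 = (0.1478, -0.6280, -0.7573, 0.1016).
q_1·a_3 = 0.2000·(-1) + 0.4000·(-2) + (-0.4000)·2 + (-0.8000)·(-3) = 0.6000; q_2·a_3 = 0.1478·(-1) + (-0.6280)·(-2) + (-0.7573)·2 + 0.1016·(-3) = -0.7111.
u_3 = a_3 − 0.6000·q_1 + 0.7111·q_2 = (-1.0149, -2.6866, 1.7015, -2.4478).
‖u_3‖ = 4.1394, so q_3 = (-0.2452, -0.6490, 0.4111, -0.5913).

Q = [[0.2000, 0.1478, -0.2452], [0.4000, -0.6280, -0.6490], [-0.4000, -0.7573, 0.4111], [-0.8000, 0.1016, -0.5913]], R = [[5.0000, -3.2000, 0.6000], [0.0000, 4.3313, -0.7111], [0.0000, 0.0000, 4.1394]]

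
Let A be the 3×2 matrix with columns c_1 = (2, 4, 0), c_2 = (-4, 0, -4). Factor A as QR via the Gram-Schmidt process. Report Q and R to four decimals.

c_1 = (2, 4, 0); ‖c_1‖ = 4.4721, so e_1 = (0.4472, 0.8944, 0.0000).
e_1·c_2 = 0.4472·(-4) + 0.8944·0 + 0.0000·(-4) = -1.7889.
u_2 = c_2 + 1.7889·e_1 = (-3.2000, 1.6000, -4.0000).
‖u_2‖ = 5.3666, so e_2 = (-0.5963, 0.2981, -0.7454).

Q = [[0.4472, -0.5963], [0.8944, 0.2981], [0.0000, -0.7454]], R = [[4.4721, -1.7889], [0.0000, 5.3666]]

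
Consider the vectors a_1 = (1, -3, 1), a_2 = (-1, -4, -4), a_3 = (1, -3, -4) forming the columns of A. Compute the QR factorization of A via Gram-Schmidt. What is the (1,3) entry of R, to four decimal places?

r_{13} = 1.8091

a_1 = (1, -3, 1); ‖a_1‖ = 3.3166, so e_1 = (0.3015, -0.9045, 0.3015).
r_{13} = e_1·a_3 = 1.8091.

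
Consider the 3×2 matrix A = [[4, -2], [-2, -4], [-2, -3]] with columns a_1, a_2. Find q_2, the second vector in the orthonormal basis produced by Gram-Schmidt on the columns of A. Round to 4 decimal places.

a_1 = (4, -2, -2); ‖a_1‖ = 4.8990, so q_1 = (0.8165, -0.4082, -0.4082).
q_1·a_2 = 0.8165·(-2) + (-0.4082)·(-4) + (-0.4082)·(-3) = 1.2247.
u_2 = a_2 − 1.2247·q_1 = (-3.0000, -3.5000, -2.5000).
‖u_2‖ = 5.2440, so q_2 = (-0.5721, -0.6674, -0.4767).

q_2 = (-0.5721, -0.6674, -0.4767)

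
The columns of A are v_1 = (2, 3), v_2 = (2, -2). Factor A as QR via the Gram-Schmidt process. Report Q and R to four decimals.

Q = [[0.5547, 0.8321], [0.8321, -0.5547]], R = [[3.6056, -0.5547], [0.0000, 2.7735]]

v_1 = (2, 3); ‖v_1‖ = 3.6056, so q_1 = (0.5547, 0.8321).
q_1·v_2 = 0.5547·2 + 0.8321·(-2) = -0.5547.
u_2 = v_2 + 0.5547·q_1 = (2.3077, -1.5385).
‖u_2‖ = 2.7735, so q_2 = (0.8321, -0.5547).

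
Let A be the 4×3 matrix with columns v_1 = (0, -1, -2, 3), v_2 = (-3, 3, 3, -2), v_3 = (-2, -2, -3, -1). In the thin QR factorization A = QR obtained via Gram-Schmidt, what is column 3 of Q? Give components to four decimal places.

v_1 = (0, -1, -2, 3); ‖v_1‖ = 3.7417, so e_1 = (0.0000, -0.2673, -0.5345, 0.8018).
e_1·v_2 = 0.0000·(-3) + (-0.2673)·3 + (-0.5345)·3 + 0.8018·(-2) = -4.0089.
u_2 = v_2 + 4.0089·e_1 = (-3.0000, 1.9286, 0.8571, 1.2143).
‖u_2‖ = 3.8638, so e_2 = (-0.7764, 0.4991, 0.2218, 0.3143).
e_1·v_3 = 0.0000·(-2) + (-0.2673)·(-2) + (-0.5345)·(-3) + 0.8018·(-1) = 1.3363; e_2·v_3 = (-0.7764)·(-2) + 0.4991·(-2) + 0.2218·(-3) + 0.3143·(-1) = -0.4252.
u_3 = v_3 − 1.3363·e_1 + 0.4252·e_2 = (-2.3301, -1.4306, -2.1914, -1.9378).
‖u_3‖ = 4.0042, so e_3 = (-0.5819, -0.3573, -0.5473, -0.4839).

e_3 = (-0.5819, -0.3573, -0.5473, -0.4839)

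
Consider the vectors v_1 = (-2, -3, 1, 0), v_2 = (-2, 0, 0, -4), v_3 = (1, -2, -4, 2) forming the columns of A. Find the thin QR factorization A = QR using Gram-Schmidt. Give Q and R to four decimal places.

Q = [[-0.5345, -0.3290, 0.0546], [-0.8018, 0.1974, -0.3482], [0.2673, -0.0658, -0.9354], [0.0000, -0.9211, -0.0273]], R = [[3.7417, 1.0690, 0.0000], [0.0000, 4.3425, -2.3028], [0.0000, 0.0000, 4.4381]]

v_1 = (-2, -3, 1, 0); ‖v_1‖ = 3.7417, so q_1 = (-0.5345, -0.8018, 0.2673, 0.0000).
q_1·v_2 = (-0.5345)·(-2) + (-0.8018)·0 + 0.2673·0 + 0.0000·(-4) = 1.0690.
u_2 = v_2 − 1.0690·q_1 = (-1.4286, 0.8571, -0.2857, -4.0000).
‖u_2‖ = 4.3425, so q_2 = (-0.3290, 0.1974, -0.0658, -0.9211).
q_1·v_3 = (-0.5345)·1 + (-0.8018)·(-2) + 0.2673·(-4) + 0.0000·2 = 0.0000; q_2·v_3 = (-0.3290)·1 + 0.1974·(-2) + (-0.0658)·(-4) + (-0.9211)·2 = -2.3028.
u_3 = v_3 + 0.0000·q_1 + 2.3028·q_2 = (0.2424, -1.5455, -4.1515, -0.1212).
‖u_3‖ = 4.4381, so q_3 = (0.0546, -0.3482, -0.9354, -0.0273).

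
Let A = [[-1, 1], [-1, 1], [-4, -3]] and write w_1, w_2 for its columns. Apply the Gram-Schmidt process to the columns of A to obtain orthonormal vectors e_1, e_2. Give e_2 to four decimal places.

e_2 = (0.6667, 0.6667, -0.3333)

w_1 = (-1, -1, -4); ‖w_1‖ = 4.2426, so e_1 = (-0.2357, -0.2357, -0.9428).
e_1·w_2 = (-0.2357)·1 + (-0.2357)·1 + (-0.9428)·(-3) = 2.3570.
u_2 = w_2 − 2.3570·e_1 = (1.5556, 1.5556, -0.7778).
‖u_2‖ = 2.3333, so e_2 = (0.6667, 0.6667, -0.3333).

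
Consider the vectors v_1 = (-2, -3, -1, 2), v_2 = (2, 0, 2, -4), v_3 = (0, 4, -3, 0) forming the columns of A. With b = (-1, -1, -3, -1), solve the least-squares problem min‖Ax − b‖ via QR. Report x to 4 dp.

x = (1.8196, 1.1793, 1.1381)

q_1 = v_1/‖v_1‖ = (-2, -3, -1, 2)/4.2426 = (-0.4714, -0.7071, -0.2357, 0.4714).
r_{12} = q_1·v_2 = -3.2998.
u_2 = v_2 + 3.2998·q_1 = (0.4444, -2.3333, 1.2222, -2.4444).
‖u_2‖ = 3.6209, so q_2 = (0.1227, -0.6444, 0.3375, -0.6751).
r_{13} = q_1·v_3 = -2.1213; r_{23} = q_2·v_3 = -3.5902.
u_3 = v_3 + 2.1213·q_1 + 3.5902·q_2 = (-0.5593, 0.1864, -2.2881, -1.4237).
‖u_3‖ = 2.7587, so q_3 = (-0.2028, 0.0676, -0.8294, -0.5161).
Qᵀb = (1.4142, 0.1841, 3.1396).
Back-substitute: x_3 = 3.1396/2.7587 = 1.1381.
x_2 = (0.1841 + 3.5902·1.1381)/3.6209 = 1.1793.
x_1 = (1.4142 + 3.2998·1.1793 + 2.1213·1.1381)/4.2426 = 1.8196.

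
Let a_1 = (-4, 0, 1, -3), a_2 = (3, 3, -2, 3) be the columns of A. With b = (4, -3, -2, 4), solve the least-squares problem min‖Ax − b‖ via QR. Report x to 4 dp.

a_1 = (-4, 0, 1, -3); ‖a_1‖ = 5.0990, so q_1 = (-0.7845, 0.0000, 0.1961, -0.5883).
q_1·a_2 = (-0.7845)·3 + 0.0000·3 + 0.1961·(-2) + (-0.5883)·3 = -4.5107.
u_2 = a_2 + 4.5107·q_1 = (-0.5385, 3.0000, -1.1154, 0.3462).
‖u_2‖ = 3.2640, so q_2 = (-0.1650, 0.9191, -0.3417, 0.1061).
Qᵀb = (-5.8835, -2.3096).
Back-substitute: x_2 = -2.3096/3.2640 = -0.7076.
x_1 = (-5.8835 + 4.5107·(-0.7076))/5.0990 = -1.7798.

x = (-1.7798, -0.7076)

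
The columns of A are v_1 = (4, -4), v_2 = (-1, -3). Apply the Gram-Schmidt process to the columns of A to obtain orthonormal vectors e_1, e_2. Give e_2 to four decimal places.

e_2 = (-0.7071, -0.7071)

v_1 = (4, -4); ‖v_1‖ = 5.6569, so e_1 = (0.7071, -0.7071).
e_1·v_2 = 0.7071·(-1) + (-0.7071)·(-3) = 1.4142.
u_2 = v_2 − 1.4142·e_1 = (-2.0000, -2.0000).
‖u_2‖ = 2.8284, so e_2 = (-0.7071, -0.7071).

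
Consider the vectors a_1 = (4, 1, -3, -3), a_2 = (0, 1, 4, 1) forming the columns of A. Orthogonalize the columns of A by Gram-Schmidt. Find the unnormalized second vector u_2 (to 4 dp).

q_1 = a_1/‖a_1‖ = (4, 1, -3, -3)/5.9161 = (0.6761, 0.1690, -0.5071, -0.5071).
r_{12} = q_1·a_2 = -2.3664.
u_2 = a_2 + 2.3664·q_1 = (1.6000, 1.4000, 2.8000, -0.2000).

u_2 = (1.6000, 1.4000, 2.8000, -0.2000)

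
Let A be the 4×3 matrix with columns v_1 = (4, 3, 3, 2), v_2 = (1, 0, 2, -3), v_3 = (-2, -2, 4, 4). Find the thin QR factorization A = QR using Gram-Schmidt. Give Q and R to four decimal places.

v_1 = (4, 3, 3, 2); ‖v_1‖ = 6.1644, so e_1 = (0.6489, 0.4867, 0.4867, 0.3244).
e_1·v_2 = 0.6489·1 + 0.4867·0 + 0.4867·2 + 0.3244·(-3) = 0.6489.
u_2 = v_2 − 0.6489·e_1 = (0.5789, -0.3158, 1.6842, -3.2105).
‖u_2‖ = 3.6850, so e_2 = (0.1571, -0.0857, 0.4570, -0.8713).
e_1·v_3 = 0.6489·(-2) + 0.4867·(-2) + 0.4867·4 + 0.3244·4 = 0.9733; e_2·v_3 = 0.1571·(-2) + (-0.0857)·(-2) + 0.4570·4 + (-0.8713)·4 = -1.7996.
u_3 = v_3 − 0.9733·e_1 + 1.7996·e_2 = (-2.3488, -2.6279, 4.3488, 2.1163).
‖u_3‖ = 5.9845, so e_3 = (-0.3925, -0.4391, 0.7267, 0.3536).

Q = [[0.6489, 0.1571, -0.3925], [0.4867, -0.0857, -0.4391], [0.4867, 0.4570, 0.7267], [0.3244, -0.8713, 0.3536]], R = [[6.1644, 0.6489, 0.9733], [0.0000, 3.6850, -1.7996], [0.0000, 0.0000, 5.9845]]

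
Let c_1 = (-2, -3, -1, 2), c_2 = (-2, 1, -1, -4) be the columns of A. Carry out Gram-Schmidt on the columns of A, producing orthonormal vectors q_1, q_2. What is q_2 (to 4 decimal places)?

c_1 = (-2, -3, -1, 2); ‖c_1‖ = 4.2426, so q_1 = (-0.4714, -0.7071, -0.2357, 0.4714).
q_1·c_2 = (-0.4714)·(-2) + (-0.7071)·1 + (-0.2357)·(-1) + 0.4714·(-4) = -1.4142.
u_2 = c_2 + 1.4142·q_1 = (-2.6667, 0.0000, -1.3333, -3.3333).
‖u_2‖ = 4.4721, so q_2 = (-0.5963, 0.0000, -0.2981, -0.7454).

q_2 = (-0.5963, 0.0000, -0.2981, -0.7454)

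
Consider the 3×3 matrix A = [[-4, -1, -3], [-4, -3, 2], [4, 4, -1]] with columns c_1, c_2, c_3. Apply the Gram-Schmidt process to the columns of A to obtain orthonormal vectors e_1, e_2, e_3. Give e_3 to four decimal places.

c_1 = (-4, -4, 4); ‖c_1‖ = 6.9282, so e_1 = (-0.5774, -0.5774, 0.5774).
e_1·c_2 = (-0.5774)·(-1) + (-0.5774)·(-3) + 0.5774·4 = 4.6188.
u_2 = c_2 − 4.6188·e_1 = (1.6667, -0.3333, 1.3333).
‖u_2‖ = 2.1602, so e_2 = (0.7715, -0.1543, 0.6172).
e_1·c_3 = (-0.5774)·(-3) + (-0.5774)·2 + 0.5774·(-1) = 0.0000; e_2·c_3 = 0.7715·(-3) + (-0.1543)·2 + 0.6172·(-1) = -3.2404.
u_3 = c_3 − 0.0000·e_1 + 3.2404·e_2 = (-0.5000, 1.5000, 1.0000).
‖u_3‖ = 1.8708, so e_3 = (-0.2673, 0.8018, 0.5345).

e_3 = (-0.2673, 0.8018, 0.5345)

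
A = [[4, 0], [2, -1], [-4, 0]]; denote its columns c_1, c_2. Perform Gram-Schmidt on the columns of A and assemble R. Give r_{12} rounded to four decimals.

c_1 = (4, 2, -4); ‖c_1‖ = 6.0000, so e_1 = (0.6667, 0.3333, -0.6667).
r_{12} = e_1·c_2 = -0.3333.

r_{12} = -0.3333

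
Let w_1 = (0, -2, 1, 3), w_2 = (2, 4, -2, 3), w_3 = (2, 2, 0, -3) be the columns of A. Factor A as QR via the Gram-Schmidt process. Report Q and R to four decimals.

Q = [[0.0000, 0.3485, 0.8556], [-0.5345, 0.6722, -0.0456], [0.2673, -0.3361, 0.4793], [0.8018, 0.5601, -0.1901]], R = [[3.7417, -0.2673, -3.4744], [0.0000, 5.7383, 0.3610], [0.0000, 0.0000, 2.1905]]

e_1 = w_1/‖w_1‖ = (0, -2, 1, 3)/3.7417 = (0.0000, -0.5345, 0.2673, 0.8018).
r_{12} = e_1·w_2 = -0.2673.
u_2 = w_2 + 0.2673·e_1 = (2.0000, 3.8571, -1.9286, 3.2143).
‖u_2‖ = 5.7383, so e_2 = (0.3485, 0.6722, -0.3361, 0.5601).
r_{13} = e_1·w_3 = -3.4744; r_{23} = e_2·w_3 = 0.3610.
u_3 = w_3 + 3.4744·e_1 − 0.3610·e_2 = (1.8742, -0.0998, 1.0499, -0.4165).
‖u_3‖ = 2.1905, so e_3 = (0.8556, -0.0456, 0.4793, -0.1901).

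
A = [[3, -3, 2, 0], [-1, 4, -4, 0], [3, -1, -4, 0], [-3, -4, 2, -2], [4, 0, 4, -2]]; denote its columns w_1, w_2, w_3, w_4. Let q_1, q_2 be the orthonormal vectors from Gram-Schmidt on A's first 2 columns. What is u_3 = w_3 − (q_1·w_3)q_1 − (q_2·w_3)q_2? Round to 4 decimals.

q_1 = w_1/‖w_1‖ = (3, -1, 3, -3, 4)/6.6332 = (0.4523, -0.1508, 0.4523, -0.4523, 0.6030).
r_{12} = q_1·w_2 = -0.6030.
u_2 = w_2 + 0.6030·q_1 = (-2.7273, 3.9091, -0.7273, -4.2727, 0.3636).
‖u_2‖ = 6.4526, so q_2 = (-0.4227, 0.6058, -0.1127, -0.6622, 0.0564).
r_{13} = q_1·w_3 = 1.2060; r_{23} = q_2·w_3 = -3.9167.
u_3 = w_3 − 1.2060·q_1 + 3.9167·q_2 = (-0.2009, -1.4454, -4.9869, -0.0480, 3.4934).

u_3 = (-0.2009, -1.4454, -4.9869, -0.0480, 3.4934)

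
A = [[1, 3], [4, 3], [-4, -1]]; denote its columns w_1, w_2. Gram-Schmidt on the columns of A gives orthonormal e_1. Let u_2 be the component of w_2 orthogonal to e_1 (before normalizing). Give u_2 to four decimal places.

u_2 = (2.4242, 0.6970, 1.3030)

w_1 = (1, 4, -4); ‖w_1‖ = 5.7446, so e_1 = (0.1741, 0.6963, -0.6963).
e_1·w_2 = 0.1741·3 + 0.6963·3 + (-0.6963)·(-1) = 3.3075.
u_2 = w_2 − 3.3075·e_1 = (2.4242, 0.6970, 1.3030).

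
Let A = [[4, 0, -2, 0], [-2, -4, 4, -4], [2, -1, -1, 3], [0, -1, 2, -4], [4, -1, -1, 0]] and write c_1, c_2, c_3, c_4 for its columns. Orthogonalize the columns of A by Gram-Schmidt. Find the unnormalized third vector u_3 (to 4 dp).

u_3 = (0.0423, -0.1746, -0.7672, 1.2116, 0.2540)

c_1 = (4, -2, 2, 0, 4); ‖c_1‖ = 6.3246, so e_1 = (0.6325, -0.3162, 0.3162, 0.0000, 0.6325).
e_1·c_2 = 0.6325·0 + (-0.3162)·(-4) + 0.3162·(-1) + 0.0000·(-1) + 0.6325·(-1) = 0.3162.
u_2 = c_2 − 0.3162·e_1 = (-0.2000, -3.9000, -1.1000, -1.0000, -1.2000).
‖u_2‖ = 4.3474, so e_2 = (-0.0460, -0.8971, -0.2530, -0.2300, -0.2760).
e_1·c_3 = 0.6325·(-2) + (-0.3162)·4 + 0.3162·(-1) + 0.0000·2 + 0.6325·(-1) = -3.4785; e_2·c_3 = (-0.0460)·(-2) + (-0.8971)·4 + (-0.2530)·(-1) + (-0.2300)·2 + (-0.2760)·(-1) = -3.4273.
u_3 = c_3 + 3.4785·e_1 + 3.4273·e_2 = (0.0423, -0.1746, -0.7672, 1.2116, 0.2540).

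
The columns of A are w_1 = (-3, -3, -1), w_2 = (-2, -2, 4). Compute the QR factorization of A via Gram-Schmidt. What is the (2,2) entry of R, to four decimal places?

w_1 = (-3, -3, -1); ‖w_1‖ = 4.3589, so q_1 = (-0.6882, -0.6882, -0.2294).
q_1·w_2 = (-0.6882)·(-2) + (-0.6882)·(-2) + (-0.2294)·4 = 1.8353.
u_2 = w_2 − 1.8353·q_1 = (-0.7368, -0.7368, 4.4211).
r_{22} = ‖u_2‖ = 4.5422.

r_{22} = 4.5422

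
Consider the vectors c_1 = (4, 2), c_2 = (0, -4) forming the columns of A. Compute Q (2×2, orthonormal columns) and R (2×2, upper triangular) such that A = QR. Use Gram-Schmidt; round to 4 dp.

Q = [[0.8944, 0.4472], [0.4472, -0.8944]], R = [[4.4721, -1.7889], [0.0000, 3.5777]]

c_1 = (4, 2); ‖c_1‖ = 4.4721, so q_1 = (0.8944, 0.4472).
q_1·c_2 = 0.8944·0 + 0.4472·(-4) = -1.7889.
u_2 = c_2 + 1.7889·q_1 = (1.6000, -3.2000).
‖u_2‖ = 3.5777, so q_2 = (0.4472, -0.8944).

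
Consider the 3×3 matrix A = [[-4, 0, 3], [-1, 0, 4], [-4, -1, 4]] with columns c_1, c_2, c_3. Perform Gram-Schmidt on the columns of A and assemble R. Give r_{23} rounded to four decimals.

e_1 = c_1/‖c_1‖ = (-4, -1, -4)/5.7446 = (-0.6963, -0.1741, -0.6963).
r_{12} = e_1·c_2 = 0.6963.
u_2 = c_2 − 0.6963·e_1 = (0.4848, 0.1212, -0.5152).
‖u_2‖ = 0.7177, so e_2 = (0.6755, 0.1689, -0.7177).
r_{23} = e_2·c_3 = -0.1689.

r_{23} = -0.1689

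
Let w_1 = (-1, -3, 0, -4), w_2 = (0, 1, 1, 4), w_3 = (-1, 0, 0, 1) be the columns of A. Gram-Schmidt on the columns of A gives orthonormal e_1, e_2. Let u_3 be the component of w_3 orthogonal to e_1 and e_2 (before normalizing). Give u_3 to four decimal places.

w_1 = (-1, -3, 0, -4); ‖w_1‖ = 5.0990, so e_1 = (-0.1961, -0.5883, 0.0000, -0.7845).
e_1·w_2 = (-0.1961)·0 + (-0.5883)·1 + 0.0000·1 + (-0.7845)·4 = -3.7262.
u_2 = w_2 + 3.7262·e_1 = (-0.7308, -1.1923, 1.0000, 1.0769).
‖u_2‖ = 2.0286, so e_2 = (-0.3602, -0.5877, 0.4929, 0.5309).
e_1·w_3 = (-0.1961)·(-1) + (-0.5883)·0 + 0.0000·0 + (-0.7845)·1 = -0.5883; e_2·w_3 = (-0.3602)·(-1) + (-0.5877)·0 + 0.4929·0 + 0.5309·1 = 0.8911.
u_3 = w_3 + 0.5883·e_1 − 0.8911·e_2 = (-0.7944, 0.1776, -0.4393, 0.0654).

u_3 = (-0.7944, 0.1776, -0.4393, 0.0654)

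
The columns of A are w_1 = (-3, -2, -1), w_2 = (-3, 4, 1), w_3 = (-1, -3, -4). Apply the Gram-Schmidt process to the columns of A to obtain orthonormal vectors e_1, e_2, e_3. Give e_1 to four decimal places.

e_1 = w_1/‖w_1‖ = (-3, -2, -1)/3.7417 = (-0.8018, -0.5345, -0.2673).

e_1 = (-0.8018, -0.5345, -0.2673)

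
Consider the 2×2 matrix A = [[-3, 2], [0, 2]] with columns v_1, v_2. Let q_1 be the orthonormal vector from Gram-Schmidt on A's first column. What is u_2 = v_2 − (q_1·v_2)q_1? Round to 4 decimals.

u_2 = (0.0000, 2.0000)

v_1 = (-3, 0); ‖v_1‖ = 3.0000, so q_1 = (-1.0000, 0.0000).
q_1·v_2 = (-1.0000)·2 + 0.0000·2 = -2.0000.
u_2 = v_2 + 2.0000·q_1 = (0.0000, 2.0000).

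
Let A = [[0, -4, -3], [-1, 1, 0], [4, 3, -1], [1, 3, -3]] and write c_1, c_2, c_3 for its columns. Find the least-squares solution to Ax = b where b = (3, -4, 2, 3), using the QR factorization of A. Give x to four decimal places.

x = (0.8178, -0.3557, -0.7513)

c_1 = (0, -1, 4, 1); ‖c_1‖ = 4.2426, so e_1 = (0.0000, -0.2357, 0.9428, 0.2357).
e_1·c_2 = 0.0000·(-4) + (-0.2357)·1 + 0.9428·3 + 0.2357·3 = 3.2998.
u_2 = c_2 − 3.2998·e_1 = (-4.0000, 1.7778, -0.1111, 2.2222).
‖u_2‖ = 4.9103, so e_2 = (-0.8146, 0.3621, -0.0226, 0.4526).
e_1·c_3 = 0.0000·(-3) + (-0.2357)·0 + 0.9428·(-1) + 0.2357·(-3) = -1.6499; e_2·c_3 = (-0.8146)·(-3) + 0.3621·0 + (-0.0226)·(-1) + 0.4526·(-3) = 1.1088.
u_3 = c_3 + 1.6499·e_1 − 1.1088·e_2 = (-2.0968, -0.7903, 0.5806, -3.1129).
‖u_3‖ = 3.8792, so e_3 = (-0.5405, -0.2037, 0.1497, -0.8025).
Qᵀb = (3.5355, -2.5796, -2.9146).
Back-substitute: x_3 = -2.9146/3.8792 = -0.7513.
x_2 = (-2.5796 − 1.1088·(-0.7513))/4.9103 = -0.3557.
x_1 = (3.5355 − 3.2998·(-0.3557) + 1.6499·(-0.7513))/4.2426 = 0.8178.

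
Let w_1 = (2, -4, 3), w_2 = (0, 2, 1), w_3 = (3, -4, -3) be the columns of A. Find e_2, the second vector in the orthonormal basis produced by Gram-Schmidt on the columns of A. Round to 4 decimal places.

w_1 = (2, -4, 3); ‖w_1‖ = 5.3852, so e_1 = (0.3714, -0.7428, 0.5571).
e_1·w_2 = 0.3714·0 + (-0.7428)·2 + 0.5571·1 = -0.9285.
u_2 = w_2 + 0.9285·e_1 = (0.3448, 1.3103, 1.5172).
‖u_2‖ = 2.0342, so e_2 = (0.1695, 0.6442, 0.7459).

e_2 = (0.1695, 0.6442, 0.7459)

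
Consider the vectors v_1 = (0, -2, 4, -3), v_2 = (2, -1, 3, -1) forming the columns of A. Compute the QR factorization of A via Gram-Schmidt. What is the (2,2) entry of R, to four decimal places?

r_{22} = 2.2438

q_1 = v_1/‖v_1‖ = (0, -2, 4, -3)/5.3852 = (0.0000, -0.3714, 0.7428, -0.5571).
r_{12} = q_1·v_2 = 3.1568.
u_2 = v_2 − 3.1568·q_1 = (2.0000, 0.1724, 0.6552, 0.7586).
r_{22} = ‖u_2‖ = 2.2438.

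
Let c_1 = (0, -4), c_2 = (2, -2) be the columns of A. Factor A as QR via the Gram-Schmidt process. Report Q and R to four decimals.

c_1 = (0, -4); ‖c_1‖ = 4.0000, so q_1 = (0.0000, -1.0000).
q_1·c_2 = 0.0000·2 + (-1.0000)·(-2) = 2.0000.
u_2 = c_2 − 2.0000·q_1 = (2.0000, 0.0000).
‖u_2‖ = 2.0000, so q_2 = (1.0000, 0.0000).

Q = [[0.0000, 1.0000], [-1.0000, 0.0000]], R = [[4.0000, 2.0000], [0.0000, 2.0000]]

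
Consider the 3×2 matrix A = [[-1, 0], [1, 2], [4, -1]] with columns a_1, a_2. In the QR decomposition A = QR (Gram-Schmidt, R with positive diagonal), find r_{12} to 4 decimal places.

r_{12} = -0.4714

e_1 = a_1/‖a_1‖ = (-1, 1, 4)/4.2426 = (-0.2357, 0.2357, 0.9428).
r_{12} = e_1·a_2 = -0.4714.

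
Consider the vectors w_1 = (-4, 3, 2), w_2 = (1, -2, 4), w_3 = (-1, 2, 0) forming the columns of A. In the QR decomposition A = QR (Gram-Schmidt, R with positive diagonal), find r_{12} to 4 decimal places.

w_1 = (-4, 3, 2); ‖w_1‖ = 5.3852, so e_1 = (-0.7428, 0.5571, 0.3714).
r_{12} = e_1·w_2 = -0.3714.

r_{12} = -0.3714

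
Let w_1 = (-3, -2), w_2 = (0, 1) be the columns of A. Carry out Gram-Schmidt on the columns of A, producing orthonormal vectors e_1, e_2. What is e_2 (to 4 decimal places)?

w_1 = (-3, -2); ‖w_1‖ = 3.6056, so e_1 = (-0.8321, -0.5547).
e_1·w_2 = (-0.8321)·0 + (-0.5547)·1 = -0.5547.
u_2 = w_2 + 0.5547·e_1 = (-0.4615, 0.6923).
‖u_2‖ = 0.8321, so e_2 = (-0.5547, 0.8321).

e_2 = (-0.5547, 0.8321)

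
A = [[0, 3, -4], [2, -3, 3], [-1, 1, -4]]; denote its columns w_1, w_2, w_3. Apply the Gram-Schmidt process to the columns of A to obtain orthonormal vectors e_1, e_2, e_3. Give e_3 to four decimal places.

e_1 = w_1/‖w_1‖ = (0, 2, -1)/2.2361 = (0.0000, 0.8944, -0.4472).
r_{12} = e_1·w_2 = -3.1305.
u_2 = w_2 + 3.1305·e_1 = (3.0000, -0.2000, -0.4000).
‖u_2‖ = 3.0332, so e_2 = (0.9891, -0.0659, -0.1319).
r_{13} = e_1·w_3 = 4.4721; r_{23} = e_2·w_3 = -3.6266.
u_3 = w_3 − 4.4721·e_1 + 3.6266·e_2 = (-0.4130, -1.2391, -2.4783).
‖u_3‖ = 2.8014, so e_3 = (-0.1474, -0.4423, -0.8847).

e_3 = (-0.1474, -0.4423, -0.8847)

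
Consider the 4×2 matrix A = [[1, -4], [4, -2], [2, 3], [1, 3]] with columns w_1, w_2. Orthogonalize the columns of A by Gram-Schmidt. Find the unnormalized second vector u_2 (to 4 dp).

w_1 = (1, 4, 2, 1); ‖w_1‖ = 4.6904, so q_1 = (0.2132, 0.8528, 0.4264, 0.2132).
q_1·w_2 = 0.2132·(-4) + 0.8528·(-2) + 0.4264·3 + 0.2132·3 = -0.6396.
u_2 = w_2 + 0.6396·q_1 = (-3.8636, -1.4545, 3.2727, 3.1364).

u_2 = (-3.8636, -1.4545, 3.2727, 3.1364)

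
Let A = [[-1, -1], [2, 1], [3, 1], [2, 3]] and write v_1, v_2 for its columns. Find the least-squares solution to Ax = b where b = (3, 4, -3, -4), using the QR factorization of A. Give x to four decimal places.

v_1 = (-1, 2, 3, 2); ‖v_1‖ = 4.2426, so e_1 = (-0.2357, 0.4714, 0.7071, 0.4714).
e_1·v_2 = (-0.2357)·(-1) + 0.4714·1 + 0.7071·1 + 0.4714·3 = 2.8284.
u_2 = v_2 − 2.8284·e_1 = (-0.3333, -0.3333, -1.0000, 1.6667).
‖u_2‖ = 2.0000, so e_2 = (-0.1667, -0.1667, -0.5000, 0.8333).
Qᵀb = (-2.8284, -3.0000).
Back-substitute: x_2 = -3.0000/2.0000 = -1.5000.
x_1 = (-2.8284 − 2.8284·(-1.5000))/4.2426 = 0.3333.

x = (0.3333, -1.5000)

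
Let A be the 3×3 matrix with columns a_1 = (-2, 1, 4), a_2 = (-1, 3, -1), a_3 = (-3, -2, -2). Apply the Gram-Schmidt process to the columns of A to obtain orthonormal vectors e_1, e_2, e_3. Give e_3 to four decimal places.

e_3 = (-0.8572, -0.3956, -0.3297)

e_1 = a_1/‖a_1‖ = (-2, 1, 4)/4.5826 = (-0.4364, 0.2182, 0.8729).
r_{12} = e_1·a_2 = 0.2182.
u_2 = a_2 − 0.2182·e_1 = (-0.9048, 2.9524, -1.1905).
‖u_2‖ = 3.3094, so e_2 = (-0.2734, 0.8921, -0.3597).
r_{13} = e_1·a_3 = -0.8729; r_{23} = e_2·a_3 = -0.2446.
u_3 = a_3 + 0.8729·e_1 + 0.2446·e_2 = (-3.4478, -1.5913, -1.3261).
‖u_3‖ = 4.0222, so e_3 = (-0.8572, -0.3956, -0.3297).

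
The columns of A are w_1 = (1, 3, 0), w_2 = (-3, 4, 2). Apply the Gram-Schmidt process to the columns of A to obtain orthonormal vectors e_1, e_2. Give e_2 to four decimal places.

w_1 = (1, 3, 0); ‖w_1‖ = 3.1623, so e_1 = (0.3162, 0.9487, 0.0000).
e_1·w_2 = 0.3162·(-3) + 0.9487·4 + 0.0000·2 = 2.8460.
u_2 = w_2 − 2.8460·e_1 = (-3.9000, 1.3000, 2.0000).
‖u_2‖ = 4.5717, so e_2 = (-0.8531, 0.2844, 0.4375).

e_2 = (-0.8531, 0.2844, 0.4375)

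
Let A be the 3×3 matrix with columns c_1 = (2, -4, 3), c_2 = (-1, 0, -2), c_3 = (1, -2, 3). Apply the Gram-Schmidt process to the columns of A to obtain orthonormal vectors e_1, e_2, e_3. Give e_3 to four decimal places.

e_1 = c_1/‖c_1‖ = (2, -4, 3)/5.3852 = (0.3714, -0.7428, 0.5571).
r_{12} = e_1·c_2 = -1.4856.
u_2 = c_2 + 1.4856·e_1 = (-0.4483, -1.1034, -1.1724).
‖u_2‖ = 1.6713, so e_2 = (-0.2682, -0.6603, -0.7015).
r_{13} = e_1·c_3 = 3.5282; r_{23} = e_2·c_3 = -1.0523.
u_3 = c_3 − 3.5282·e_1 + 1.0523·e_2 = (-0.5926, -0.0741, 0.2963).
‖u_3‖ = 0.6667, so e_3 = (-0.8889, -0.1111, 0.4444).

e_3 = (-0.8889, -0.1111, 0.4444)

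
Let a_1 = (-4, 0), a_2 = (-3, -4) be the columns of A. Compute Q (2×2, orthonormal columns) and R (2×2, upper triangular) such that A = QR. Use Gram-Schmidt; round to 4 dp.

e_1 = a_1/‖a_1‖ = (-4, 0)/4.0000 = (-1.0000, 0.0000).
r_{12} = e_1·a_2 = 3.0000.
u_2 = a_2 − 3.0000·e_1 = (0.0000, -4.0000).
‖u_2‖ = 4.0000, so e_2 = (0.0000, -1.0000).

Q = [[-1.0000, 0.0000], [0.0000, -1.0000]], R = [[4.0000, 3.0000], [0.0000, 4.0000]]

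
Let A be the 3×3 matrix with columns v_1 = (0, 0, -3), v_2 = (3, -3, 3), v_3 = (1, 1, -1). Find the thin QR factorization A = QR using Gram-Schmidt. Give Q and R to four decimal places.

Q = [[0.0000, 0.7071, 0.7071], [0.0000, -0.7071, 0.7071], [-1.0000, 0.0000, 0.0000]], R = [[3.0000, -3.0000, 1.0000], [0.0000, 4.2426, 0.0000], [0.0000, 0.0000, 1.4142]]

e_1 = v_1/‖v_1‖ = (0, 0, -3)/3.0000 = (0.0000, 0.0000, -1.0000).
r_{12} = e_1·v_2 = -3.0000.
u_2 = v_2 + 3.0000·e_1 = (3.0000, -3.0000, 0.0000).
‖u_2‖ = 4.2426, so e_2 = (0.7071, -0.7071, 0.0000).
r_{13} = e_1·v_3 = 1.0000; r_{23} = e_2·v_3 = 0.0000.
u_3 = v_3 − 1.0000·e_1 + 0.0000·e_2 = (1.0000, 1.0000, 0.0000).
‖u_3‖ = 1.4142, so e_3 = (0.7071, 0.7071, 0.0000).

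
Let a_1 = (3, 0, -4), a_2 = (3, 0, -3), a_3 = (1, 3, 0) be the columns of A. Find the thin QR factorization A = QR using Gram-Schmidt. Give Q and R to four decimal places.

a_1 = (3, 0, -4); ‖a_1‖ = 5.0000, so q_1 = (0.6000, 0.0000, -0.8000).
q_1·a_2 = 0.6000·3 + 0.0000·0 + (-0.8000)·(-3) = 4.2000.
u_2 = a_2 − 4.2000·q_1 = (0.4800, 0.0000, 0.3600).
‖u_2‖ = 0.6000, so q_2 = (0.8000, 0.0000, 0.6000).
q_1·a_3 = 0.6000·1 + 0.0000·3 + (-0.8000)·0 = 0.6000; q_2·a_3 = 0.8000·1 + 0.0000·3 + 0.6000·0 = 0.8000.
u_3 = a_3 − 0.6000·q_1 − 0.8000·q_2 = (0.0000, 3.0000, 0.0000).
‖u_3‖ = 3.0000, so q_3 = (0.0000, 1.0000, 0.0000).

Q = [[0.6000, 0.8000, 0.0000], [0.0000, 0.0000, 1.0000], [-0.8000, 0.6000, 0.0000]], R = [[5.0000, 4.2000, 0.6000], [0.0000, 0.6000, 0.8000], [0.0000, 0.0000, 3.0000]]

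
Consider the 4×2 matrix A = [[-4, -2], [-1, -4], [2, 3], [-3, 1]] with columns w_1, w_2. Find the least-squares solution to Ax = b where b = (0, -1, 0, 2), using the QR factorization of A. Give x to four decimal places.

w_1 = (-4, -1, 2, -3); ‖w_1‖ = 5.4772, so e_1 = (-0.7303, -0.1826, 0.3651, -0.5477).
e_1·w_2 = (-0.7303)·(-2) + (-0.1826)·(-4) + 0.3651·3 + (-0.5477)·1 = 2.7386.
u_2 = w_2 − 2.7386·e_1 = (0.0000, -3.5000, 2.0000, 2.5000).
‖u_2‖ = 4.7434, so e_2 = (0.0000, -0.7379, 0.4216, 0.5270).
Qᵀb = (-0.9129, 1.7920).
Back-substitute: x_2 = 1.7920/4.7434 = 0.3778.
x_1 = (-0.9129 − 2.7386·0.3778)/5.4772 = -0.3556.

x = (-0.3556, 0.3778)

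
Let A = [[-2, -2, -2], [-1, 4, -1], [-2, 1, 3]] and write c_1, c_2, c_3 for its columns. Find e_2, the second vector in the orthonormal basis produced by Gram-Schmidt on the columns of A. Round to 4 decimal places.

e_2 = (-0.5392, 0.8332, 0.1225)

c_1 = (-2, -1, -2); ‖c_1‖ = 3.0000, so e_1 = (-0.6667, -0.3333, -0.6667).
e_1·c_2 = (-0.6667)·(-2) + (-0.3333)·4 + (-0.6667)·1 = -0.6667.
u_2 = c_2 + 0.6667·e_1 = (-2.4444, 3.7778, 0.5556).
‖u_2‖ = 4.5338, so e_2 = (-0.5392, 0.8332, 0.1225).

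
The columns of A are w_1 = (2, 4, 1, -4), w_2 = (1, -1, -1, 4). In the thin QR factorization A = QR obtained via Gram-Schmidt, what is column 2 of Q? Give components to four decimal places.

e_1 = w_1/‖w_1‖ = (2, 4, 1, -4)/6.0828 = (0.3288, 0.6576, 0.1644, -0.6576).
r_{12} = e_1·w_2 = -3.1236.
u_2 = w_2 + 3.1236·e_1 = (2.0270, 1.0541, -0.4865, 1.9459).
‖u_2‖ = 3.0403, so e_2 = (0.6667, 0.3467, -0.1600, 0.6401).

e_2 = (0.6667, 0.3467, -0.1600, 0.6401)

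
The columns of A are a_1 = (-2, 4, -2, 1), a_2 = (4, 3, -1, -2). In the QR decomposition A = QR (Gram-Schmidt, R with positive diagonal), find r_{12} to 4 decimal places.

a_1 = (-2, 4, -2, 1); ‖a_1‖ = 5.0000, so e_1 = (-0.4000, 0.8000, -0.4000, 0.2000).
r_{12} = e_1·a_2 = 0.8000.

r_{12} = 0.8000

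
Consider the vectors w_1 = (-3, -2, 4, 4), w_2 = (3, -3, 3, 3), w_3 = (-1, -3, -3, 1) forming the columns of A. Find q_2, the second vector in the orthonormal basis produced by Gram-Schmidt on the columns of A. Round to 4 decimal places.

w_1 = (-3, -2, 4, 4); ‖w_1‖ = 6.7082, so q_1 = (-0.4472, -0.2981, 0.5963, 0.5963).
q_1·w_2 = (-0.4472)·3 + (-0.2981)·(-3) + 0.5963·3 + 0.5963·3 = 3.1305.
u_2 = w_2 − 3.1305·q_1 = (4.4000, -2.0667, 1.1333, 1.1333).
‖u_2‖ = 5.1186, so q_2 = (0.8596, -0.4038, 0.2214, 0.2214).

q_2 = (0.8596, -0.4038, 0.2214, 0.2214)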